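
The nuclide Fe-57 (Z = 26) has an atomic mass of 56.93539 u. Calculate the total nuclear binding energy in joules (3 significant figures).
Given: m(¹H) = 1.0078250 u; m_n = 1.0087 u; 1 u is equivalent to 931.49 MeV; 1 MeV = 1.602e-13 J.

Z = 26, so N = A − Z = 57 − 26 = 31.
Σm = 26·m(¹H) + 31·m_n = 26.2034500 + 31.2697 = 57.4731500 u
The mass defect is 57.4731500 − 56.93539 = 0.5377600 u.
E_B = 0.5377600 × 931.49 = 500.918 MeV
In joules: 500.918 MeV × 1.602e-13 J/MeV = 8.0247e-11 J

8.02e-11 J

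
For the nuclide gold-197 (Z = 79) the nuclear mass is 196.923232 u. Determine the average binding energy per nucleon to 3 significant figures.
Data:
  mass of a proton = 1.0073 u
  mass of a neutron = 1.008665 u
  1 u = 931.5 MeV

7.92 MeV/nucleon

With 79 protons and 118 neutrons (A = 197):
Total constituent mass: 79 × 1.0073 + 118 × 1.008665 = 198.599170 u
Δm = 198.599170 − 196.923232 = 1.675938 u
Binding energy = Δm·c² = 1.675938 × 931.5 MeV/u = 1561.136 MeV
BE/A = 1561.136 MeV / 197 = 7.9245 MeV/nucleon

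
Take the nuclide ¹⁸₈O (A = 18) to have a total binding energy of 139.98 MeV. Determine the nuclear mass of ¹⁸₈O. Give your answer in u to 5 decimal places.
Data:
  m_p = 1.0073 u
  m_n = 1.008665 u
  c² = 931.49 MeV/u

17.99477 u

Mass defect = 139.98 MeV / (931.49 MeV/u) = 0.1502754 u
Constituent mass = 8(1.0073) + 10(1.008665) = 18.145050 u
Nuclear mass = 18.145050 − 0.1502754 = 17.9947746 u ≈ 17.99477 u (to 5 decimal places)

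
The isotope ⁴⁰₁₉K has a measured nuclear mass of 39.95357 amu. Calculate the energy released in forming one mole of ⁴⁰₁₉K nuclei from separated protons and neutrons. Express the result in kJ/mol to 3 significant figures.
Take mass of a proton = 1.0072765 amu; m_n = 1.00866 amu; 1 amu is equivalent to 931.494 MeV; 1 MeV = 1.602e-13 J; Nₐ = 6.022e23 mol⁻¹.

Z = 19, so N = A − Z = 40 − 19 = 21.
Σm = 19·m_p + 21·m_n = 19.1382535 + 21.18186 = 40.3201135 amu
Δm = 40.3201135 − 39.95357 = 0.3665435 amu
Binding energy = Δm·c² = 0.3665435 × 931.494 MeV/amu = 341.433 MeV
Per nucleus in joules: 341.433 MeV × 1.602e-13 J/MeV = 5.4698e-11 J
Per mole: 5.4698e-11 J × 6.022e23 mol⁻¹ = 3.2939e+13 J/mol

3.29e+10 kJ/mol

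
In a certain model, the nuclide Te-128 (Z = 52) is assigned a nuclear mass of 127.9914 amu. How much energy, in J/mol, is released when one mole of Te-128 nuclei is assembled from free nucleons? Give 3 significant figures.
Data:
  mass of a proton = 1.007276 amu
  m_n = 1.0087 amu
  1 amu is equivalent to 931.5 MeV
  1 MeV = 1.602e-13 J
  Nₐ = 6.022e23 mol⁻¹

Σm = 52·m_p + 76·m_n = 52.378352 + 76.6612 = 129.039552 amu
The mass defect is 129.039552 − 127.9914 = 1.048152 amu.
Binding energy = Δm·c² = 1.048152 × 931.5 MeV/amu = 976.354 MeV
Per nucleus in joules: 976.354 MeV × 1.602e-13 J/MeV = 1.5641e-10 J
Per mole: 1.5641e-10 J × 6.022e23 mol⁻¹ = 9.4190e+13 J/mol

9.42e+13 J/mol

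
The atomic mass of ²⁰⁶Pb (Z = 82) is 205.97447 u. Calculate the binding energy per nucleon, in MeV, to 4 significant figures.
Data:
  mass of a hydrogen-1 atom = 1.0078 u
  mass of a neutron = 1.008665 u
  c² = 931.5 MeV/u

7.866 MeV/nucleon

Total constituent mass: 82 × 1.0078 + 124 × 1.008665 = 207.714060 u
Δm = 207.714060 − 205.97447 = 1.739590 u
Converting to energy: 1.739590 u × 931.5 MeV/u = 1620.43 MeV
BE/A = 1620.43 MeV / 206 = 7.866 MeV/nucleon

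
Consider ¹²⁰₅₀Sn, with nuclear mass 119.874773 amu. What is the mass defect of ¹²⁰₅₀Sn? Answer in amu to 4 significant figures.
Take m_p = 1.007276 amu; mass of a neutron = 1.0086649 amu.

With 50 protons and 70 neutrons (A = 120):
Total constituent mass: 50 × 1.007276 + 70 × 1.0086649 = 120.9703430 amu
The mass defect is 120.9703430 − 119.874773 = 1.0955700 amu.

1.096 amu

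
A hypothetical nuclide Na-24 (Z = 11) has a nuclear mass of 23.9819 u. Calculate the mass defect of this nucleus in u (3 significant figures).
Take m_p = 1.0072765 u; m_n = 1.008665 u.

Mass of separated nucleons = 11(1.0072765) + 13(1.008665) = 11.0800415 + 13.112645 = 24.1926865 u
Δm = 24.1926865 − 23.9819 = 0.2107865 u

0.211 u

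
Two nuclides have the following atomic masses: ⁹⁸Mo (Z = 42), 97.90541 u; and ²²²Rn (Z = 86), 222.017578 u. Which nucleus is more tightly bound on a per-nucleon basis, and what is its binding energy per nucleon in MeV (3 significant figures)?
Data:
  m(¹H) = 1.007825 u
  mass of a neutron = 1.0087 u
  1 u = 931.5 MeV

⁹⁸Mo; 8.65 MeV/nucleon

⁹⁸Mo: Σm = 42(1.007825) + 56(1.0087) = 98.815850 u; Δm = 0.910440 u; E_B = 848.07 MeV; E_B/A = 8.654 MeV
²²²Rn: Σm = 86(1.007825) + 136(1.0087) = 223.856150 u; Δm = 1.838572 u; E_B = 1712.63 MeV; E_B/A = 7.7145 MeV
⁹⁸Mo has the higher binding energy per nucleon, so it is the more tightly bound nucleus.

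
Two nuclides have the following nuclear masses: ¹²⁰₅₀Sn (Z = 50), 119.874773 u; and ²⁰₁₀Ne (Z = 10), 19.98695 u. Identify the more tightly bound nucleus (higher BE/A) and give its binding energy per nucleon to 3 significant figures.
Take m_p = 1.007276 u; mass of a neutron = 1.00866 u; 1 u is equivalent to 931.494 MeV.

¹²⁰₅₀Sn: Σm = 50(1.007276) + 70(1.00866) = 120.970000 u; Δm = 1.095227 u; E_B = 1020.2 MeV; E_B/A = 8.502 MeV
²⁰₁₀Ne: Σm = 10(1.007276) + 10(1.00866) = 20.159360 u; Δm = 0.172410 u; E_B = 160.60 MeV; E_B/A = 8.030 MeV
¹²⁰₅₀Sn has the higher binding energy per nucleon, so it is the more tightly bound nucleus.

¹²⁰₅₀Sn; 8.50 MeV/nucleon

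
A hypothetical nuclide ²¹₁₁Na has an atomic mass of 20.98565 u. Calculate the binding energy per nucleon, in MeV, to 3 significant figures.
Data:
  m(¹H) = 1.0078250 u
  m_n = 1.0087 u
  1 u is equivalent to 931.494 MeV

Σm = 11·m(¹H) + 10·m_n = 11.0860750 + 10.0870 = 21.1730750 u
The mass defect is 21.1730750 − 20.98565 = 0.1874250 u.
Converting to energy: 0.1874250 u × 931.494 MeV/u = 174.585 MeV
BE/A = 174.585 MeV / 21 = 8.314 MeV/nucleon

8.31 MeV/nucleon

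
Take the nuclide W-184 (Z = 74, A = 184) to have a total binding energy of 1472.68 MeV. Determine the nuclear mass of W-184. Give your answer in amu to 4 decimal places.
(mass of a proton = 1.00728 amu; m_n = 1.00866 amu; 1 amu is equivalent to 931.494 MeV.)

Mass defect = 1472.68 MeV / (931.494 MeV/amu) = 1.580987 amu
Constituent mass = 74(1.00728) + 110(1.00866) = 185.49132 amu
Nuclear mass = 185.49132 − 1.580987 = 183.910333 amu ≈ 183.9103 amu (to 4 decimal places)

183.9103 amu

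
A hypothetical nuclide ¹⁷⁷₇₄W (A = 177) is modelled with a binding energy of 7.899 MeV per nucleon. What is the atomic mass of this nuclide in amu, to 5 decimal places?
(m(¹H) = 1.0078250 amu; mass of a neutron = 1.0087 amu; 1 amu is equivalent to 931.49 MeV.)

Total binding energy = 177 × 7.899 = 1398.123 MeV
Mass defect = 1398.123 MeV / (931.49 MeV/amu) = 1.5009533 amu
Constituent mass = 74(1.0078250) + 103(1.0087) = 178.4751500 amu
Atomic mass = 178.4751500 − 1.5009533 = 176.9741967 amu ≈ 176.97420 amu (to 5 decimal places)

176.97420 amu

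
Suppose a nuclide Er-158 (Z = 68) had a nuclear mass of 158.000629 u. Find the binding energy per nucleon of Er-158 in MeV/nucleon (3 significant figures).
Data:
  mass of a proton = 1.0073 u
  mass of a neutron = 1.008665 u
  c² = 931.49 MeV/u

7.52 MeV/nucleon

The nucleus contains 68 protons and 158 − 68 = 90 neutrons.
Total constituent mass: 68 × 1.0073 + 90 × 1.008665 = 159.276250 u
Δm = 159.276250 − 158.000629 = 1.275621 u
Binding energy = Δm·c² = 1.275621 × 931.49 MeV/u = 1188.23 MeV
BE/A = 1188.23 MeV / 158 = 7.520 MeV/nucleon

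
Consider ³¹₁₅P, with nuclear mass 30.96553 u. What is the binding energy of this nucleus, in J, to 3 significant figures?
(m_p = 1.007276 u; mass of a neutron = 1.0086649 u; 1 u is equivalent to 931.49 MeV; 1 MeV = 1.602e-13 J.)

4.21e-11 J

Z = 15, so N = A − Z = 31 − 15 = 16.
Total constituent mass: 15 × 1.007276 + 16 × 1.0086649 = 31.2477784 u
Δm = 31.2477784 − 30.96553 = 0.2822484 u
Converting to energy: 0.2822484 u × 931.49 MeV/u = 262.912 MeV
In joules: 262.912 MeV × 1.602e-13 J/MeV = 4.2119e-11 J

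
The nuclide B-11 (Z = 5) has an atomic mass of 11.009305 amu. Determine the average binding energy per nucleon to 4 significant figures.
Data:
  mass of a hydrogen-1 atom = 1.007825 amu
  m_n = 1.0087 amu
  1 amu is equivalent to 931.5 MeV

Total constituent mass: 5 × 1.007825 + 6 × 1.0087 = 11.091325 amu
The mass defect is 11.091325 − 11.009305 = 0.082020 amu.
Binding energy = Δm·c² = 0.082020 × 931.5 MeV/amu = 76.4016 MeV
Dividing by A = 11 gives 6.946 MeV per nucleon.

6.946 MeV/nucleon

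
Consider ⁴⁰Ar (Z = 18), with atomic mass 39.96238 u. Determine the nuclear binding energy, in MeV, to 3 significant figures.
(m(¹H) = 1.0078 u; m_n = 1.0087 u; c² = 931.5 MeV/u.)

Σm = 18·m(¹H) + 22·m_n = 18.1404 + 22.1914 = 40.3318 u
Mass defect Δm = 40.3318 − 39.96238 = 0.36942 u
Converting to energy: 0.36942 u × 931.5 MeV/u = 344.115 MeV

344 MeV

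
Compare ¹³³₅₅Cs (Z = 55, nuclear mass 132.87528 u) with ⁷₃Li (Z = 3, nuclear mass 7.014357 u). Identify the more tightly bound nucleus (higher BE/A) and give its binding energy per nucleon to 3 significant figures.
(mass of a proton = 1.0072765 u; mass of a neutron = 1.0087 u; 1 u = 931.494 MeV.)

¹³³₅₅Cs: Σm = 55(1.0072765) + 78(1.0087) = 134.0788075 u; Δm = 1.2035275 u; E_B = 1121.1 MeV; E_B/A = 8.429 MeV
⁷₃Li: Σm = 3(1.0072765) + 4(1.0087) = 7.0566295 u; Δm = 0.0422725 u; E_B = 39.377 MeV; E_B/A = 5.625 MeV
¹³³₅₅Cs has the higher binding energy per nucleon, so it is the more tightly bound nucleus.

¹³³₅₅Cs; 8.43 MeV/nucleon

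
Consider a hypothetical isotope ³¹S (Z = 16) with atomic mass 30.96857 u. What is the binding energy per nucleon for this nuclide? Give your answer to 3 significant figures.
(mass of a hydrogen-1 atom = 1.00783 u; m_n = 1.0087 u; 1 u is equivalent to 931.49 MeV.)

The nucleus contains 16 protons and 31 − 16 = 15 neutrons.
Mass of separated nucleons = 16(1.00783) + 15(1.0087) = 16.12528 + 15.1305 = 31.25578 u
The mass defect is 31.25578 − 30.96857 = 0.28721 u.
E_B = 0.28721 × 931.49 = 267.533 MeV
BE/A = 267.533 MeV / 31 = 8.630 MeV/nucleon

8.63 MeV/nucleon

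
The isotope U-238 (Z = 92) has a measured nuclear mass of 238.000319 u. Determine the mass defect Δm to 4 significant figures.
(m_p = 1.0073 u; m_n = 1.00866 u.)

With 92 protons and 146 neutrons (A = 238):
Σm = 92·m_p + 146·m_n = 92.6716 + 147.26436 = 239.93596 u
The mass defect is 239.93596 − 238.000319 = 1.935641 u.

1.936 u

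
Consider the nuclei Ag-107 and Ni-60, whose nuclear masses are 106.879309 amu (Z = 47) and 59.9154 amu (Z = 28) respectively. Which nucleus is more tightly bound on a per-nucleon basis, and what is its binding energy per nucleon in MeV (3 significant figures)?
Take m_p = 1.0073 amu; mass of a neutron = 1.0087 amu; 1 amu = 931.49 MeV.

Ni-60; 8.81 MeV/nucleon

Ag-107: Σm = 47(1.0073) + 60(1.0087) = 107.8651 amu; Δm = 0.985791 amu; E_B = 918.25 MeV; E_B/A = 8.582 MeV
Ni-60: Σm = 28(1.0073) + 32(1.0087) = 60.4828 amu; Δm = 0.5674 amu; E_B = 528.53 MeV; E_B/A = 8.809 MeV
Ni-60 has the higher binding energy per nucleon, so it is the more tightly bound nucleus.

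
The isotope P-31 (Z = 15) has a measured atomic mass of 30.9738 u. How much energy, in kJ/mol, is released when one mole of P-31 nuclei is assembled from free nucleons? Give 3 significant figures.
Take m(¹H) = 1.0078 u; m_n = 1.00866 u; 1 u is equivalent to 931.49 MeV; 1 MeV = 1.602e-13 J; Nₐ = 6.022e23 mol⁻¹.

2.53e+10 kJ/mol

Σm = 15·m(¹H) + 16·m_n = 15.1170 + 16.13856 = 31.25556 u
The mass defect is 31.25556 − 30.9738 = 0.28176 u.
Binding energy = Δm·c² = 0.28176 × 931.49 MeV/u = 262.457 MeV
Per nucleus in joules: 262.457 MeV × 1.602e-13 J/MeV = 4.2046e-11 J
Per mole: 4.2046e-11 J × 6.022e23 mol⁻¹ = 2.5320e+13 J/mol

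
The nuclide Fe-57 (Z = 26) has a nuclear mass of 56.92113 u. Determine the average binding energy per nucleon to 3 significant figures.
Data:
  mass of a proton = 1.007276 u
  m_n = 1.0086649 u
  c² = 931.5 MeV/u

8.77 MeV/nucleon

Total constituent mass: 26 × 1.007276 + 31 × 1.0086649 = 57.4577879 u
Δm = 57.4577879 − 56.92113 = 0.5366579 u
Binding energy = Δm·c² = 0.5366579 × 931.5 MeV/u = 499.897 MeV
Dividing by A = 57 gives 8.770 MeV per nucleon.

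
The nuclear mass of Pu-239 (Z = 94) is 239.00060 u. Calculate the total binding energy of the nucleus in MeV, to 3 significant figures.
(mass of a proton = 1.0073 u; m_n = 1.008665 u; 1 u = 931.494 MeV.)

Z = 94, so N = A − Z = 239 − 94 = 145.
Total constituent mass: 94 × 1.0073 + 145 × 1.008665 = 240.942625 u
Mass defect Δm = 240.942625 − 239.00060 = 1.942025 u
Converting to energy: 1.942025 u × 931.494 MeV/u = 1808.98 MeV

1810 MeV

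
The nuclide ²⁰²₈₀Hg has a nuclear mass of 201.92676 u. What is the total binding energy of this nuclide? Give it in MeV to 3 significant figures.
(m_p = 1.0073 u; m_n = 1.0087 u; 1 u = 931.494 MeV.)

1600 MeV

Σm = 80·m_p + 122·m_n = 80.5840 + 123.0614 = 203.6454 u
The mass defect is 203.6454 − 201.92676 = 1.71864 u.
Binding energy = Δm·c² = 1.71864 × 931.494 MeV/u = 1600.90 MeV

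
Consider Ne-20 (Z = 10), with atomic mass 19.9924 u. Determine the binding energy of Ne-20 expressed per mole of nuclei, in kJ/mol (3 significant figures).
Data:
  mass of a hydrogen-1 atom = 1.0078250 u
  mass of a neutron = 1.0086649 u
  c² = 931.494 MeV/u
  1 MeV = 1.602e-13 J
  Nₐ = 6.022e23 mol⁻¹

1.55e+10 kJ/mol

The nucleus contains 10 protons and 20 − 10 = 10 neutrons.
Σm = 10·m(¹H) + 10·m_n = 10.0782500 + 10.0866490 = 20.1648990 u
Δm = 20.1648990 − 19.9924 = 0.1724990 u
Binding energy = Δm·c² = 0.1724990 × 931.494 MeV/u = 160.682 MeV
Per nucleus in joules: 160.682 MeV × 1.602e-13 J/MeV = 2.5741e-11 J
Per mole: 2.5741e-11 J × 6.022e23 mol⁻¹ = 1.5501e+13 J/mol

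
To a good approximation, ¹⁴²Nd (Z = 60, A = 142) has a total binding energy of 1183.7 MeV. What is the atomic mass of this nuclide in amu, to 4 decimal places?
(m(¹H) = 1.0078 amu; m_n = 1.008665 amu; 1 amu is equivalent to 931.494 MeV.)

141.9078 amu

Mass defect = 1183.7 MeV / (931.494 MeV/amu) = 1.270754 amu
Constituent mass = 60(1.0078) + 82(1.008665) = 143.178530 amu
Atomic mass = 143.178530 − 1.270754 = 141.907776 amu ≈ 141.9078 amu (to 4 decimal places)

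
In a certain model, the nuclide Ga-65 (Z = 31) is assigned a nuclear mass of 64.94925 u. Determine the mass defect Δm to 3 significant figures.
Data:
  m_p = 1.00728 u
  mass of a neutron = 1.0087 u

0.572 u

With 31 protons and 34 neutrons (A = 65):
Σm = 31·m_p + 34·m_n = 31.22568 + 34.2958 = 65.52148 u
Δm = 65.52148 − 64.94925 = 0.57223 u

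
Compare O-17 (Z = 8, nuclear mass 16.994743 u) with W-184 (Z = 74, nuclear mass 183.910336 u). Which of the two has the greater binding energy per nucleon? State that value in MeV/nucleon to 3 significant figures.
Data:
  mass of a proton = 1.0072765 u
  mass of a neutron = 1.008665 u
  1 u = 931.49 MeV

W-184; 8.01 MeV/nucleon

O-17: Σm = 8(1.0072765) + 9(1.008665) = 17.1361970 u; Δm = 0.1414540 u; E_B = 131.76 MeV; E_B/A = 7.751 MeV
W-184: Σm = 74(1.0072765) + 110(1.008665) = 185.4916110 u; Δm = 1.5812750 u; E_B = 1472.9 MeV; E_B/A = 8.005 MeV
W-184 has the higher binding energy per nucleon, so it is the more tightly bound nucleus.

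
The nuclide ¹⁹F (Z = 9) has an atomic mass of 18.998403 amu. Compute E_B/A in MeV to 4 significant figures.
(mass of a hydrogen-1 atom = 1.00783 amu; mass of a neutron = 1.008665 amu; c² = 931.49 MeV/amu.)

The nucleus contains 9 protons and 19 − 9 = 10 neutrons.
Total constituent mass: 9 × 1.00783 + 10 × 1.008665 = 19.157120 amu
The mass defect is 19.157120 − 18.998403 = 0.158717 amu.
Binding energy = Δm·c² = 0.158717 × 931.49 MeV/amu = 147.843 MeV
BE/A = 147.843 MeV / 19 = 7.781 MeV/nucleon

7.781 MeV/nucleon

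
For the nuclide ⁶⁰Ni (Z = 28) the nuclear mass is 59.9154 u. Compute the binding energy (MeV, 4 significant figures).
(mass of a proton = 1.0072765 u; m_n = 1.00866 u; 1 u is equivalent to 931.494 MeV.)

526.7 MeV

The nucleus contains 28 protons and 60 − 28 = 32 neutrons.
Mass of separated nucleons = 28(1.0072765) + 32(1.00866) = 28.2037420 + 32.27712 = 60.4808620 u
Mass defect Δm = 60.4808620 − 59.9154 = 0.5654620 u
Binding energy = Δm·c² = 0.5654620 × 931.494 MeV/u = 526.724 MeV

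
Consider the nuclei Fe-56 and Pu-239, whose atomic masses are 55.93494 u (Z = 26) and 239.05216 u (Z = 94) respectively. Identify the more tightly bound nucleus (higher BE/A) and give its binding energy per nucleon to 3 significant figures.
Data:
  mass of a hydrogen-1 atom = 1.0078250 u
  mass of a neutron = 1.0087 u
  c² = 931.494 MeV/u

Fe-56: Σm = 26(1.0078250) + 30(1.0087) = 56.4644500 u; Δm = 0.5295100 u; E_B = 493.24 MeV; E_B/A = 8.808 MeV
Pu-239: Σm = 94(1.0078250) + 145(1.0087) = 240.9970500 u; Δm = 1.9448900 u; E_B = 1811.7 MeV; E_B/A = 7.580 MeV
Fe-56 has the higher binding energy per nucleon, so it is the more tightly bound nucleus.

Fe-56; 8.81 MeV/nucleon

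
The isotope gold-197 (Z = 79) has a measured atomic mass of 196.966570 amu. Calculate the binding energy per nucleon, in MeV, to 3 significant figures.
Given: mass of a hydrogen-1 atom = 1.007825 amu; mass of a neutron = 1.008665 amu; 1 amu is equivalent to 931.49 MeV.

Z = 79, so N = A − Z = 197 − 79 = 118.
Mass of separated nucleons = 79(1.007825) + 118(1.008665) = 79.618175 + 119.022470 = 198.640645 amu
Δm = 198.640645 − 196.966570 = 1.674075 amu
Binding energy = Δm·c² = 1.674075 × 931.49 MeV/amu = 1559.38 MeV
Per nucleon: 1559.38 / 197 = 7.916 MeV

7.92 MeV/nucleon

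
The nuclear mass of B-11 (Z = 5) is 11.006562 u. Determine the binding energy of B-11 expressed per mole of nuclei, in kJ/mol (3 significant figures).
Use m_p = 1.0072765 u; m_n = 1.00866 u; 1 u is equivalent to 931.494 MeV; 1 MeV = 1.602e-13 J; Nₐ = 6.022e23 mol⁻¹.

7.35e+09 kJ/mol

With 5 protons and 6 neutrons (A = 11):
Mass of separated nucleons = 5(1.0072765) + 6(1.00866) = 5.0363825 + 6.05196 = 11.0883425 u
Δm = 11.0883425 − 11.006562 = 0.0817805 u
E_B = 0.0817805 × 931.494 = 76.1780 MeV
Per nucleus in joules: 76.1780 MeV × 1.602e-13 J/MeV = 1.2204e-11 J
Per mole: 1.2204e-11 J × 6.022e23 mol⁻¹ = 7.3492e+12 J/mol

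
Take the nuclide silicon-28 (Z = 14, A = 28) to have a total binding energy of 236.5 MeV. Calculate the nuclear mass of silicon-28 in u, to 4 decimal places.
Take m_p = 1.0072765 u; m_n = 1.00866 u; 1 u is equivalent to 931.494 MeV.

27.9692 u

Mass defect = 236.5 MeV / (931.494 MeV/u) = 0.253893 u
Constituent mass = 14(1.0072765) + 14(1.00866) = 28.2231110 u
Nuclear mass = 28.2231110 − 0.253893 = 27.9692180 u ≈ 27.9692 u (to 4 decimal places)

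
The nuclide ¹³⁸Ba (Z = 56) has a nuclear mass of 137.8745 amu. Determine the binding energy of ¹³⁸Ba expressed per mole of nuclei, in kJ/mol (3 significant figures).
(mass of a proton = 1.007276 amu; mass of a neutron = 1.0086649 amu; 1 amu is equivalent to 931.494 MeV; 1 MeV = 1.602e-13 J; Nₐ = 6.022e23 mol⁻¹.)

1.12e+11 kJ/mol

Mass of separated nucleons = 56(1.007276) + 82(1.0086649) = 56.407456 + 82.7105218 = 139.1179778 amu
The mass defect is 139.1179778 − 137.8745 = 1.2434778 amu.
E_B = 1.2434778 × 931.494 = 1158.29 MeV
Per nucleus in joules: 1158.29 MeV × 1.602e-13 J/MeV = 1.8556e-10 J
Per mole: 1.8556e-10 J × 6.022e23 mol⁻¹ = 1.1174e+14 J/mol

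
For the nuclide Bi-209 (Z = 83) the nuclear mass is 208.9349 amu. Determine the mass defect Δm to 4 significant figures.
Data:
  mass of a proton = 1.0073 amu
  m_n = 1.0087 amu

Total constituent mass: 83 × 1.0073 + 126 × 1.0087 = 210.7021 amu
Mass defect Δm = 210.7021 − 208.9349 = 1.7672 amu

1.767 amu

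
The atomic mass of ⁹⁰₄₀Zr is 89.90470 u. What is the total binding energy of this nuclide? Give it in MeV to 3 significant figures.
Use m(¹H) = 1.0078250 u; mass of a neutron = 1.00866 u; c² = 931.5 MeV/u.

Z = 40, so N = A − Z = 90 − 40 = 50.
Total constituent mass: 40 × 1.0078250 + 50 × 1.00866 = 90.7460000 u
Δm = 90.7460000 − 89.90470 = 0.8413000 u
Binding energy = Δm·c² = 0.8413000 × 931.5 MeV/u = 783.671 MeV

784 MeV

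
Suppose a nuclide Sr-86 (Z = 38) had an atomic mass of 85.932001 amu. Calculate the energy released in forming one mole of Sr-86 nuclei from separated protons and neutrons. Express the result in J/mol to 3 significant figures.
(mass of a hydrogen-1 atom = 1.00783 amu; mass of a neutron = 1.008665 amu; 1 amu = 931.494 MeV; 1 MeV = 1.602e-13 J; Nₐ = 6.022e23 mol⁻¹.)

The nucleus contains 38 protons and 86 − 38 = 48 neutrons.
Total constituent mass: 38 × 1.00783 + 48 × 1.008665 = 86.713460 amu
Mass defect Δm = 86.713460 − 85.932001 = 0.781459 amu
Converting to energy: 0.781459 amu × 931.494 MeV/amu = 727.924 MeV
Per nucleus in joules: 727.924 MeV × 1.602e-13 J/MeV = 1.1661e-10 J
Per mole: 1.1661e-10 J × 6.022e23 mol⁻¹ = 7.0223e+13 J/mol

7.02e+13 J/mol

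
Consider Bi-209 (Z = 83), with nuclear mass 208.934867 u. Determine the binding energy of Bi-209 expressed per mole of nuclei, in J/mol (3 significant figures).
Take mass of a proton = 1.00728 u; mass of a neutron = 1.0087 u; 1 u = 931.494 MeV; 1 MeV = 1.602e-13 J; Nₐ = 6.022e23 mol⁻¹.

Z = 83, so N = A − Z = 209 − 83 = 126.
Total constituent mass: 83 × 1.00728 + 126 × 1.0087 = 210.70044 u
The mass defect is 210.70044 − 208.934867 = 1.765573 u.
E_B = 1.765573 × 931.494 = 1644.62 MeV
Per nucleus in joules: 1644.62 MeV × 1.602e-13 J/MeV = 2.6347e-10 J
Per mole: 2.6347e-10 J × 6.022e23 mol⁻¹ = 1.5866e+14 J/mol

1.59e+14 J/mol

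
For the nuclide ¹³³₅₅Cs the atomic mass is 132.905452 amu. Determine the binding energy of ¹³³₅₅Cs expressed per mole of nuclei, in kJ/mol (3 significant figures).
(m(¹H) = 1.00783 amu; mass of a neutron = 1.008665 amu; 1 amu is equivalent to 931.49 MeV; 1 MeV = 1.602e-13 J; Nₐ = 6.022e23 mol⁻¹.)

1.08e+11 kJ/mol

The nucleus contains 55 protons and 133 − 55 = 78 neutrons.
Total constituent mass: 55 × 1.00783 + 78 × 1.008665 = 134.106520 amu
Mass defect Δm = 134.106520 − 132.905452 = 1.201068 amu
Binding energy = Δm·c² = 1.201068 × 931.49 MeV/amu = 1118.78 MeV
Per nucleus in joules: 1118.78 MeV × 1.602e-13 J/MeV = 1.7923e-10 J
Per mole: 1.7923e-10 J × 6.022e23 mol⁻¹ = 1.0793e+14 J/mol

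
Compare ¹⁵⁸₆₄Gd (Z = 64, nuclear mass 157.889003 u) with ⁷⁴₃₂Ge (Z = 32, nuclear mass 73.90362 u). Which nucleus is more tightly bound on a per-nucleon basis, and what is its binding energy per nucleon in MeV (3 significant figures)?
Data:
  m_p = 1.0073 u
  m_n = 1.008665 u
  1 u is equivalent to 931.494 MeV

⁷⁴₃₂Ge; 8.73 MeV/nucleon

¹⁵⁸₆₄Gd: Σm = 64(1.0073) + 94(1.008665) = 159.281710 u; Δm = 1.392707 u; E_B = 1297.3 MeV; E_B/A = 8.211 MeV
⁷⁴₃₂Ge: Σm = 32(1.0073) + 42(1.008665) = 74.597530 u; Δm = 0.693910 u; E_B = 646.373 MeV; E_B/A = 8.7348 MeV
⁷⁴₃₂Ge has the higher binding energy per nucleon, so it is the more tightly bound nucleus.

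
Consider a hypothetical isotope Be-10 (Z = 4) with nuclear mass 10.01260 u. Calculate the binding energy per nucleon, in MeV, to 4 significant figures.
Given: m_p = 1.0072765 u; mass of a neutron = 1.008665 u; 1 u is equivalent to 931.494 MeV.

6.380 MeV/nucleon

With 4 protons and 6 neutrons (A = 10):
Total constituent mass: 4 × 1.0072765 + 6 × 1.008665 = 10.0810960 u
The mass defect is 10.0810960 − 10.01260 = 0.0684960 u.
Binding energy = Δm·c² = 0.0684960 × 931.494 MeV/u = 63.8036 MeV
BE/A = 63.8036 MeV / 10 = 6.380 MeV/nucleon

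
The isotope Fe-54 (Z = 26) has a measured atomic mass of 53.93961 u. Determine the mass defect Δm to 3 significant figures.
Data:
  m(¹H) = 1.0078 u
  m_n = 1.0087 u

Z = 26, so N = A − Z = 54 − 26 = 28.
Σm = 26·m(¹H) + 28·m_n = 26.2028 + 28.2436 = 54.4464 u
Δm = 54.4464 − 53.93961 = 0.50679 u

0.507 u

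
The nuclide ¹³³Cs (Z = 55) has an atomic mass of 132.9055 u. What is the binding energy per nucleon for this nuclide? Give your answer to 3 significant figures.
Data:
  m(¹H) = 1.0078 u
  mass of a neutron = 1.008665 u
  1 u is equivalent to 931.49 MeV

8.40 MeV/nucleon

Z = 55, so N = A − Z = 133 − 55 = 78.
Mass of separated nucleons = 55(1.0078) + 78(1.008665) = 55.4290 + 78.675870 = 134.104870 u
Mass defect Δm = 134.104870 − 132.9055 = 1.199370 u
E_B = 1.199370 × 931.49 = 1117.20 MeV
Per nucleon: 1117.20 / 133 = 8.400 MeV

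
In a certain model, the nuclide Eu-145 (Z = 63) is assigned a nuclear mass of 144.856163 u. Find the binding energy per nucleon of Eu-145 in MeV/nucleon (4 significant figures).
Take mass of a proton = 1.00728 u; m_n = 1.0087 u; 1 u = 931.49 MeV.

8.453 MeV/nucleon

Z = 63, so N = A − Z = 145 − 63 = 82.
Total constituent mass: 63 × 1.00728 + 82 × 1.0087 = 146.17204 u
The mass defect is 146.17204 − 144.856163 = 1.315877 u.
Binding energy = Δm·c² = 1.315877 × 931.49 MeV/u = 1225.73 MeV
BE/A = 1225.73 MeV / 145 = 8.453 MeV/nucleon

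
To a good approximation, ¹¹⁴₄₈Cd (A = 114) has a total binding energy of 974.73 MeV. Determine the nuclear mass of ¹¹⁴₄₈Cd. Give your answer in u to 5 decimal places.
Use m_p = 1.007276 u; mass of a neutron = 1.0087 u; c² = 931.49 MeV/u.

Mass defect = 974.73 MeV / (931.49 MeV/u) = 1.0464203 u
Constituent mass = 48(1.007276) + 66(1.0087) = 114.923448 u
Nuclear mass = 114.923448 − 1.0464203 = 113.8770277 u ≈ 113.87703 u (to 5 decimal places)

113.87703 u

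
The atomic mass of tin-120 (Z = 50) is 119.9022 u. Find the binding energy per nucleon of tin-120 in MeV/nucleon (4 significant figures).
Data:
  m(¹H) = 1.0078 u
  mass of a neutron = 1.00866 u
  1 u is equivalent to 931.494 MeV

Z = 50, so N = A − Z = 120 − 50 = 70.
Mass of separated nucleons = 50(1.0078) + 70(1.00866) = 50.3900 + 70.60620 = 120.99620 u
The mass defect is 120.99620 − 119.9022 = 1.09400 u.
E_B = 1.09400 × 931.494 = 1019.05 MeV
Dividing by A = 120 gives 8.492 MeV per nucleon.

8.492 MeV/nucleon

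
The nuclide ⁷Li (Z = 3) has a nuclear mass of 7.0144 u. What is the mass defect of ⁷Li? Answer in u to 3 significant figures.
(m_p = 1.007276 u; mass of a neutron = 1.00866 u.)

Total constituent mass: 3 × 1.007276 + 4 × 1.00866 = 7.056468 u
The mass defect is 7.056468 − 7.0144 = 0.042068 u.

0.0421 u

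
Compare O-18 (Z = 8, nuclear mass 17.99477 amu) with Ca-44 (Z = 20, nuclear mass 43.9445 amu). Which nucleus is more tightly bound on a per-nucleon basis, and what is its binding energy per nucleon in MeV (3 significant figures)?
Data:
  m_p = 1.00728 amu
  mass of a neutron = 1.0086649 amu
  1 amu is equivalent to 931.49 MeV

Ca-44; 8.66 MeV/nucleon

O-18: Σm = 8(1.00728) + 10(1.0086649) = 18.1448890 amu; Δm = 0.1501190 amu; E_B = 139.834 MeV; E_B/A = 7.769 MeV
Ca-44: Σm = 20(1.00728) + 24(1.0086649) = 44.3535576 amu; Δm = 0.4090576 amu; E_B = 381.03 MeV; E_B/A = 8.660 MeV
Ca-44 has the higher binding energy per nucleon, so it is the more tightly bound nucleus.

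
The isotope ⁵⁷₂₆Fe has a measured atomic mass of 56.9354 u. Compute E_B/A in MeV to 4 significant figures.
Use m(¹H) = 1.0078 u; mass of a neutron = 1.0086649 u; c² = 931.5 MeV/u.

The nucleus contains 26 protons and 57 − 26 = 31 neutrons.
Σm = 26·m(¹H) + 31·m_n = 26.2028 + 31.2686119 = 57.4714119 u
Mass defect Δm = 57.4714119 − 56.9354 = 0.5360119 u
Binding energy = Δm·c² = 0.5360119 × 931.5 MeV/u = 499.295 MeV
Dividing by A = 57 gives 8.760 MeV per nucleon.

8.760 MeV/nucleon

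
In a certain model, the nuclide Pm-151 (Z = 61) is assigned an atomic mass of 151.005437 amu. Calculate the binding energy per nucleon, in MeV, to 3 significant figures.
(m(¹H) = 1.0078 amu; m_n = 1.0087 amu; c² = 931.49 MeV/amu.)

7.73 MeV/nucleon

Σm = 61·m(¹H) + 90·m_n = 61.4758 + 90.7830 = 152.2588 amu
Mass defect Δm = 152.2588 − 151.005437 = 1.253363 amu
E_B = 1.253363 × 931.49 = 1167.50 MeV
BE/A = 1167.50 MeV / 151 = 7.732 MeV/nucleon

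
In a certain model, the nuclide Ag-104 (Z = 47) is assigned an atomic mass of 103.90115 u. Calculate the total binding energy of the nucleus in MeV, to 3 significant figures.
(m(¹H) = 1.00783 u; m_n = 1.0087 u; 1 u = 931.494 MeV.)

Z = 47, so N = A − Z = 104 − 47 = 57.
Mass of separated nucleons = 47(1.00783) + 57(1.0087) = 47.36801 + 57.4959 = 104.86391 u
Δm = 104.86391 − 103.90115 = 0.96276 u
Converting to energy: 0.96276 u × 931.494 MeV/u = 896.805 MeV

897 MeV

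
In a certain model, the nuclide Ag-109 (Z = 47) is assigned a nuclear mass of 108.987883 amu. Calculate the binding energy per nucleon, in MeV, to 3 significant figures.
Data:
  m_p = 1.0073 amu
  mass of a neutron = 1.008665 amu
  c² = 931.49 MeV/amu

7.63 MeV/nucleon

Σm = 47·m_p + 62·m_n = 47.3431 + 62.537230 = 109.880330 amu
Mass defect Δm = 109.880330 − 108.987883 = 0.892447 amu
Binding energy = Δm·c² = 0.892447 × 931.49 MeV/amu = 831.305 MeV
BE/A = 831.305 MeV / 109 = 7.627 MeV/nucleon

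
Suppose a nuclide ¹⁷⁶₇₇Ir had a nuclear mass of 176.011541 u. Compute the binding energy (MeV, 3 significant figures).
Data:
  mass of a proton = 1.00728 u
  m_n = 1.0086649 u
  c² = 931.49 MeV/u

Z = 77, so N = A − Z = 176 − 77 = 99.
Total constituent mass: 77 × 1.00728 + 99 × 1.0086649 = 177.4183851 u
Mass defect Δm = 177.4183851 − 176.011541 = 1.4068441 u
Binding energy = Δm·c² = 1.4068441 × 931.49 MeV/u = 1310.46 MeV

1310 MeV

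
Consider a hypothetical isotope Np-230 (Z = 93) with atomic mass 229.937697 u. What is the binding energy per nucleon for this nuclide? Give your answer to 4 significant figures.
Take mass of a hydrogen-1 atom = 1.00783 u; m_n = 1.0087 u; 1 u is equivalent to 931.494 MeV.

Z = 93, so N = A − Z = 230 − 93 = 137.
Σm = 93·m(¹H) + 137·m_n = 93.72819 + 138.1919 = 231.92009 u
Mass defect Δm = 231.92009 − 229.937697 = 1.982393 u
Binding energy = Δm·c² = 1.982393 × 931.494 MeV/u = 1846.59 MeV
Dividing by A = 230 gives 8.029 MeV per nucleon.

8.029 MeV/nucleon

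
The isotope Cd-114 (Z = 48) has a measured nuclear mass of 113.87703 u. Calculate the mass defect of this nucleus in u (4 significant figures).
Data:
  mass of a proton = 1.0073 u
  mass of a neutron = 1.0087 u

The nucleus contains 48 protons and 114 − 48 = 66 neutrons.
Total constituent mass: 48 × 1.0073 + 66 × 1.0087 = 114.9246 u
Δm = 114.9246 − 113.87703 = 1.04757 u

1.048 u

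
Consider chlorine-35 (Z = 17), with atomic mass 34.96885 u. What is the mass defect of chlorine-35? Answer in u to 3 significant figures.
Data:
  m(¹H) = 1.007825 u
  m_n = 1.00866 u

Z = 17, so N = A − Z = 35 − 17 = 18.
Total constituent mass: 17 × 1.007825 + 18 × 1.00866 = 35.288905 u
Δm = 35.288905 − 34.96885 = 0.320055 u

0.320 u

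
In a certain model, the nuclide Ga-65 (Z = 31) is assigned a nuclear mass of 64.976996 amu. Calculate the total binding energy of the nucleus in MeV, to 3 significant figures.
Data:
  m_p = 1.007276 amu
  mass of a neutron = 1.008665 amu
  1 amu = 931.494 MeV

With 31 protons and 34 neutrons (A = 65):
Mass of separated nucleons = 31(1.007276) + 34(1.008665) = 31.225556 + 34.294610 = 65.520166 amu
Mass defect Δm = 65.520166 − 64.976996 = 0.543170 amu
E_B = 0.543170 × 931.494 = 505.960 MeV

506 MeV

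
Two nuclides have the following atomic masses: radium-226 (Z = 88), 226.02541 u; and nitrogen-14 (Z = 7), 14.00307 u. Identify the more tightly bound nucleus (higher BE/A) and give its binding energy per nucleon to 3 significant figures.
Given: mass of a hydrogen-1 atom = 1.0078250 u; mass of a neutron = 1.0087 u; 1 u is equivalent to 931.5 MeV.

radium-226: Σm = 88(1.0078250) + 138(1.0087) = 227.8892000 u; Δm = 1.8637900 u; E_B = 1736.1 MeV; E_B/A = 7.682 MeV
nitrogen-14: Σm = 7(1.0078250) + 7(1.0087) = 14.1156750 u; Δm = 0.1126050 u; E_B = 104.89 MeV; E_B/A = 7.492 MeV
radium-226 has the higher binding energy per nucleon, so it is the more tightly bound nucleus.

radium-226; 7.68 MeV/nucleon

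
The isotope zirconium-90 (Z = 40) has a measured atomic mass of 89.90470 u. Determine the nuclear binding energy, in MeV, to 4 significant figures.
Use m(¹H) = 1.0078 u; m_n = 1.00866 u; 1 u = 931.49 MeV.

782.7 MeV

Mass of separated nucleons = 40(1.0078) + 50(1.00866) = 40.3120 + 50.43300 = 90.74500 u
Mass defect Δm = 90.74500 − 89.90470 = 0.84030 u
Converting to energy: 0.84030 u × 931.49 MeV/u = 782.731 MeV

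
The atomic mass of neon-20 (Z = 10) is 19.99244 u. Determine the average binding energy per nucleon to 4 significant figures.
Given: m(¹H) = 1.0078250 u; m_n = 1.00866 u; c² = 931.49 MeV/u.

The nucleus contains 10 protons and 20 − 10 = 10 neutrons.
Σm = 10·m(¹H) + 10·m_n = 10.0782500 + 10.08660 = 20.1648500 u
The mass defect is 20.1648500 − 19.99244 = 0.1724100 u.
Converting to energy: 0.1724100 u × 931.49 MeV/u = 160.598 MeV
BE/A = 160.598 MeV / 20 = 8.030 MeV/nucleon

8.030 MeV/nucleon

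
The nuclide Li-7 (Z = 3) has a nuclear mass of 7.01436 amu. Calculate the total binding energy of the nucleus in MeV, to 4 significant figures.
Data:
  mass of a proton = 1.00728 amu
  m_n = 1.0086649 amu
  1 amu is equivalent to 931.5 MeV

39.25 MeV

Mass of separated nucleons = 3(1.00728) + 4(1.0086649) = 3.02184 + 4.0346596 = 7.0564996 amu
Δm = 7.0564996 − 7.01436 = 0.0421396 amu
Converting to energy: 0.0421396 amu × 931.5 MeV/amu = 39.2530 MeV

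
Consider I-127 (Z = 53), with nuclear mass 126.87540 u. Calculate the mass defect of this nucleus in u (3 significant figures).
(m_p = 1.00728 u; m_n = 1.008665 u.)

With 53 protons and 74 neutrons (A = 127):
Mass of separated nucleons = 53(1.00728) + 74(1.008665) = 53.38584 + 74.641210 = 128.027050 u
Mass defect Δm = 128.027050 − 126.87540 = 1.151650 u

1.15 u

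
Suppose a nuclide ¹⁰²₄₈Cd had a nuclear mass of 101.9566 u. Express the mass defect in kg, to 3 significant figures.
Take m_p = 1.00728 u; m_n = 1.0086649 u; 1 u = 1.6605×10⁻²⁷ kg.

Mass of separated nucleons = 48(1.00728) + 54(1.0086649) = 48.34944 + 54.4679046 = 102.8173446 u
The mass defect is 102.8173446 − 101.9566 = 0.8607446 u.
In SI units: 0.8607446 u × 1.6605×10⁻²⁷ kg/u = 1.4293e-27 kg

1.43e-27 kg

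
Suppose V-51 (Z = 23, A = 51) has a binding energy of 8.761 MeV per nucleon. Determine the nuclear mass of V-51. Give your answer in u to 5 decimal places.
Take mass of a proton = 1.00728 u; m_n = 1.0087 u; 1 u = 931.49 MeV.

Total binding energy = 51 × 8.761 = 446.811 MeV
Mass defect = 446.811 MeV / (931.49 MeV/u) = 0.4796734 u
Constituent mass = 23(1.00728) + 28(1.0087) = 51.41104 u
Nuclear mass = 51.41104 − 0.4796734 = 50.9313666 u ≈ 50.93137 u (to 5 decimal places)

50.93137 u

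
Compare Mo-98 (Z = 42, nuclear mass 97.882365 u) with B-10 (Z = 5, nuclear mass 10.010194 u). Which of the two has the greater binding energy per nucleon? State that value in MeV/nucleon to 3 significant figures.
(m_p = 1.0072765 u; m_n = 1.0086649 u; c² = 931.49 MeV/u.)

Mo-98; 8.64 MeV/nucleon

Mo-98: Σm = 42(1.0072765) + 56(1.0086649) = 98.7908474 u; Δm = 0.9084824 u; E_B = 846.24 MeV; E_B/A = 8.635 MeV
B-10: Σm = 5(1.0072765) + 5(1.0086649) = 10.0797070 u; Δm = 0.0695130 u; E_B = 64.751 MeV; E_B/A = 6.475 MeV
Mo-98 has the higher binding energy per nucleon, so it is the more tightly bound nucleus.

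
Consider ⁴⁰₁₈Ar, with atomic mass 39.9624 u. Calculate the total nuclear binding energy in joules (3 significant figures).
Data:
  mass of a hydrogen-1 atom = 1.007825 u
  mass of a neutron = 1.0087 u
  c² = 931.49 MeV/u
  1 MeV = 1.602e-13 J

5.52e-11 J

Total constituent mass: 18 × 1.007825 + 22 × 1.0087 = 40.332250 u
Mass defect Δm = 40.332250 − 39.9624 = 0.369850 u
E_B = 0.369850 × 931.49 = 344.512 MeV
In joules: 344.512 MeV × 1.602e-13 J/MeV = 5.5191e-11 J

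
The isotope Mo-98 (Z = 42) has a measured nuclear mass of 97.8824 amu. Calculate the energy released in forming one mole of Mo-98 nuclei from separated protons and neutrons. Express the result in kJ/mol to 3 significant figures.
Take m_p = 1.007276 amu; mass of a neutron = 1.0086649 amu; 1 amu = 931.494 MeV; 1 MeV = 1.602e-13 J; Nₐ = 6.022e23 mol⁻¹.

8.16e+10 kJ/mol

Total constituent mass: 42 × 1.007276 + 56 × 1.0086649 = 98.7908264 amu
Mass defect Δm = 98.7908264 − 97.8824 = 0.9084264 amu
Binding energy = Δm·c² = 0.9084264 × 931.494 MeV/amu = 846.194 MeV
Per nucleus in joules: 846.194 MeV × 1.602e-13 J/MeV = 1.3556e-10 J
Per mole: 1.3556e-10 J × 6.022e23 mol⁻¹ = 8.1634e+13 J/mol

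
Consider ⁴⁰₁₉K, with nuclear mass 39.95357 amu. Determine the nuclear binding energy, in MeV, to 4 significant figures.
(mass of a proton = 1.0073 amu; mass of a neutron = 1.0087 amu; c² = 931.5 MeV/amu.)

Total constituent mass: 19 × 1.0073 + 21 × 1.0087 = 40.3214 amu
Δm = 40.3214 − 39.95357 = 0.36783 amu
Converting to energy: 0.36783 amu × 931.5 MeV/amu = 342.634 MeV

342.6 MeV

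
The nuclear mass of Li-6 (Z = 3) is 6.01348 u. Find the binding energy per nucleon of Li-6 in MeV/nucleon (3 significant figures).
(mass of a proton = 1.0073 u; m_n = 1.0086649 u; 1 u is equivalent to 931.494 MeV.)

With 3 protons and 3 neutrons (A = 6):
Σm = 3·m_p + 3·m_n = 3.0219 + 3.0259947 = 6.0478947 u
Mass defect Δm = 6.0478947 − 6.01348 = 0.0344147 u
Converting to energy: 0.0344147 u × 931.494 MeV/u = 32.0571 MeV
BE/A = 32.0571 MeV / 6 = 5.343 MeV/nucleon

5.34 MeV/nucleon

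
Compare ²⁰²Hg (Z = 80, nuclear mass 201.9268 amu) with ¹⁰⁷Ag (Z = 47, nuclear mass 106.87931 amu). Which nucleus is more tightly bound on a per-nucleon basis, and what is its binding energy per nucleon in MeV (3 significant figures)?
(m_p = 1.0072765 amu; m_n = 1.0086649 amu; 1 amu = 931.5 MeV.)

¹⁰⁷Ag; 8.55 MeV/nucleon

²⁰²Hg: Σm = 80(1.0072765) + 122(1.0086649) = 203.6392378 amu; Δm = 1.7124378 amu; E_B = 1595.1 MeV; E_B/A = 7.897 MeV
¹⁰⁷Ag: Σm = 47(1.0072765) + 60(1.0086649) = 107.8618895 amu; Δm = 0.9825795 amu; E_B = 915.27 MeV; E_B/A = 8.554 MeV
¹⁰⁷Ag has the higher binding energy per nucleon, so it is the more tightly bound nucleus.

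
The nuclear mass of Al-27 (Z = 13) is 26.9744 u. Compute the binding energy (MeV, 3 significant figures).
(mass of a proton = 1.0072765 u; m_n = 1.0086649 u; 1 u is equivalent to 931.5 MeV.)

225 MeV

Total constituent mass: 13 × 1.0072765 + 14 × 1.0086649 = 27.2159031 u
The mass defect is 27.2159031 − 26.9744 = 0.2415031 u.
E_B = 0.2415031 × 931.5 = 224.960 MeV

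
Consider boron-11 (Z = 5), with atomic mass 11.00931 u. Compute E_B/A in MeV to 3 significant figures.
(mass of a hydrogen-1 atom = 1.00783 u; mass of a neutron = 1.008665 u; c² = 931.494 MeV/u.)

Z = 5, so N = A − Z = 11 − 5 = 6.
Mass of separated nucleons = 5(1.00783) + 6(1.008665) = 5.03915 + 6.051990 = 11.091140 u
The mass defect is 11.091140 − 11.00931 = 0.081830 u.
Binding energy = Δm·c² = 0.081830 × 931.494 MeV/u = 76.2242 MeV
Per nucleon: 76.2242 / 11 = 6.929 MeV

6.93 MeV/nucleon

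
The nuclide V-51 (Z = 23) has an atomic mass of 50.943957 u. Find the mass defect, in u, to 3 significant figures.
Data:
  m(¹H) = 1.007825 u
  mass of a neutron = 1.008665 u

With 23 protons and 28 neutrons (A = 51):
Total constituent mass: 23 × 1.007825 + 28 × 1.008665 = 51.422595 u
The mass defect is 51.422595 − 50.943957 = 0.478638 u.

0.479 u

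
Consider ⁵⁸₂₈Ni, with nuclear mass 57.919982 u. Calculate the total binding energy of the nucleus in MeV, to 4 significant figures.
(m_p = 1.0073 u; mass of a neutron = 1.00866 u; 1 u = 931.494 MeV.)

Z = 28, so N = A − Z = 58 − 28 = 30.
Total constituent mass: 28 × 1.0073 + 30 × 1.00866 = 58.46420 u
Mass defect Δm = 58.46420 − 57.919982 = 0.544218 u
Binding energy = Δm·c² = 0.544218 × 931.494 MeV/u = 506.936 MeV

506.9 MeV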